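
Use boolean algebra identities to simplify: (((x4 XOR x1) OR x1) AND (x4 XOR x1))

By absorption (E AND (E OR v) = E):
= (x4 XOR x1)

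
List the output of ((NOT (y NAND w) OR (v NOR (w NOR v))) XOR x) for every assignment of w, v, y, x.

w | v | y | x | Output
----------------------
0 | 0 | 0 | 0 | 0
0 | 0 | 0 | 1 | 1
0 | 0 | 1 | 0 | 0
0 | 0 | 1 | 1 | 1
0 | 1 | 0 | 0 | 0
0 | 1 | 0 | 1 | 1
0 | 1 | 1 | 0 | 0
0 | 1 | 1 | 1 | 1
1 | 0 | 0 | 0 | 1
1 | 0 | 0 | 1 | 0
1 | 0 | 1 | 0 | 1
1 | 0 | 1 | 1 | 0
1 | 1 | 0 | 0 | 0
1 | 1 | 0 | 1 | 1
1 | 1 | 1 | 0 | 1
1 | 1 | 1 | 1 | 0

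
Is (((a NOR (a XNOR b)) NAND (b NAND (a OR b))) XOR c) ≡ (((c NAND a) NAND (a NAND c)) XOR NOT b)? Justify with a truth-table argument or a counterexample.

No. Counterexample: with a=0, b=0, c=1, Expression 1 = 0 but Expression 2 = 1.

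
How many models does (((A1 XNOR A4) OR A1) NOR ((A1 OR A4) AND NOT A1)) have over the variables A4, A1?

No assignment satisfies the expression.
Count: 0 out of 4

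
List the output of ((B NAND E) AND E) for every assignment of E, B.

E | B | Output
--------------
0 | 0 | 0
0 | 1 | 0
1 | 0 | 1
1 | 1 | 0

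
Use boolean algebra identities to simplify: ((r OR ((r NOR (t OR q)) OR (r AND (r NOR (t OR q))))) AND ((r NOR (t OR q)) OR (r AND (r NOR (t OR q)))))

By absorption (E AND (E OR v) = E) then absorption (E OR (E AND v) = E):
= (r NOR (t OR q))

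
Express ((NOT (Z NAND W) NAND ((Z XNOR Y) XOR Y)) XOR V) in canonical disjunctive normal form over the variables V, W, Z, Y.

(NOT V AND NOT W AND NOT Z AND NOT Y) OR (NOT V AND NOT W AND NOT Z AND Y) OR (NOT V AND NOT W AND Z AND NOT Y) OR (NOT V AND NOT W AND Z AND Y) OR (NOT V AND W AND NOT Z AND NOT Y) OR (NOT V AND W AND NOT Z AND Y) OR (NOT V AND W AND Z AND NOT Y) OR (NOT V AND W AND Z AND Y)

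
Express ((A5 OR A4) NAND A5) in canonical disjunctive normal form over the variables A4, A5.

(NOT A4 AND NOT A5) OR (A4 AND NOT A5)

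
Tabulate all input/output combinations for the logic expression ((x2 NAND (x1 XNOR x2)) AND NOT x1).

x1 | x2 | Output
----------------
0 | 0 | 1
0 | 1 | 1
1 | 0 | 0
1 | 1 | 0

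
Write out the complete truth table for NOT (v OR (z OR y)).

y | v | z | Output
------------------
0 | 0 | 0 | 1
0 | 0 | 1 | 0
0 | 1 | 0 | 0
0 | 1 | 1 | 0
1 | 0 | 0 | 0
1 | 0 | 1 | 0
1 | 1 | 0 | 0
1 | 1 | 1 | 0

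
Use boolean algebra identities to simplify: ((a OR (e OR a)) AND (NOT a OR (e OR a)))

By distribution ((E OR v) AND (E OR NOT v) = E):
= (e OR a)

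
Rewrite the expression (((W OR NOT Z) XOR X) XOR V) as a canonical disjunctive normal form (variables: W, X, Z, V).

(NOT W AND NOT X AND NOT Z AND NOT V) OR (NOT W AND NOT X AND Z AND V) OR (NOT W AND X AND NOT Z AND V) OR (NOT W AND X AND Z AND NOT V) OR (W AND NOT X AND NOT Z AND NOT V) OR (W AND NOT X AND Z AND NOT V) OR (W AND X AND NOT Z AND V) OR (W AND X AND Z AND V)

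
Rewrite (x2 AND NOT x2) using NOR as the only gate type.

((x2 NOR x2) NOR ((x2 NOR x2) NOR (x2 NOR x2)))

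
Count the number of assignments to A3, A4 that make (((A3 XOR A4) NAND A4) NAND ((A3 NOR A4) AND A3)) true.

Satisfying assignments: (0,0), (0,1), (1,0), (1,1)
Count: 4 out of 4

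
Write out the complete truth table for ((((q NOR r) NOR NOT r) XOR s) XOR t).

s | r | t | q | Output
----------------------
0 | 0 | 0 | 0 | 0
0 | 0 | 0 | 1 | 0
0 | 0 | 1 | 0 | 1
0 | 0 | 1 | 1 | 1
0 | 1 | 0 | 0 | 1
0 | 1 | 0 | 1 | 1
0 | 1 | 1 | 0 | 0
0 | 1 | 1 | 1 | 0
1 | 0 | 0 | 0 | 1
1 | 0 | 0 | 1 | 1
1 | 0 | 1 | 0 | 0
1 | 0 | 1 | 1 | 0
1 | 1 | 0 | 0 | 0
1 | 1 | 0 | 1 | 0
1 | 1 | 1 | 0 | 1
1 | 1 | 1 | 1 | 1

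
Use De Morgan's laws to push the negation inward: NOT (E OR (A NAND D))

NOT E AND NOT (A NAND D)
De Morgan's: NOT(OR of terms) = AND of negations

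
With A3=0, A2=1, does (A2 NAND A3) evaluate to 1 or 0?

Substituting: (1 NAND 0)
= 1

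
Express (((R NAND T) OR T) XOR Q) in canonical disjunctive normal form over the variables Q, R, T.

(NOT Q AND NOT R AND NOT T) OR (NOT Q AND NOT R AND T) OR (NOT Q AND R AND NOT T) OR (NOT Q AND R AND T)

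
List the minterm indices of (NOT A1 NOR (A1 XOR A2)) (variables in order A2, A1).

Σm(3) = (A2 AND A1)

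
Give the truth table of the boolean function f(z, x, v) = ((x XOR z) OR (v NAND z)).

z | x | v | Output
------------------
0 | 0 | 0 | 1
0 | 0 | 1 | 1
0 | 1 | 0 | 1
0 | 1 | 1 | 1
1 | 0 | 0 | 1
1 | 0 | 1 | 1
1 | 1 | 0 | 1
1 | 1 | 1 | 0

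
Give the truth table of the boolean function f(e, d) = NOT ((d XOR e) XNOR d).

e | d | Output
--------------
0 | 0 | 0
0 | 1 | 0
1 | 0 | 1
1 | 1 | 1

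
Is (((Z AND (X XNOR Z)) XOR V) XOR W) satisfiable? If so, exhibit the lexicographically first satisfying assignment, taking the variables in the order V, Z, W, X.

V=0, Z=0, W=1, X=0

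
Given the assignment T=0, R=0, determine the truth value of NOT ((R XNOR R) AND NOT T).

Substituting: NOT ((0 XNOR 0) AND NOT 0)
= 0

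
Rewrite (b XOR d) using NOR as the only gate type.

((((b NOR d) NOR (b NOR d)) NOR ((b NOR d) NOR (b NOR d))) NOR ((((b NOR b) NOR (d NOR d)) NOR ((b NOR b) NOR (d NOR d))) NOR (((b NOR b) NOR (d NOR d)) NOR ((b NOR b) NOR (d NOR d)))))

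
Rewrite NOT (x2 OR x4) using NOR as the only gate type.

(((x2 NOR x4) NOR (x2 NOR x4)) NOR ((x2 NOR x4) NOR (x2 NOR x4)))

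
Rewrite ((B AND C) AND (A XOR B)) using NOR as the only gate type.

((((B NOR B) NOR (C NOR C)) NOR ((B NOR B) NOR (C NOR C))) NOR (((((A NOR B) NOR (A NOR B)) NOR ((A NOR B) NOR (A NOR B))) NOR ((((A NOR A) NOR (B NOR B)) NOR ((A NOR A) NOR (B NOR B))) NOR (((A NOR A) NOR (B NOR B)) NOR ((A NOR A) NOR (B NOR B))))) NOR ((((A NOR B) NOR (A NOR B)) NOR ((A NOR B) NOR (A NOR B))) NOR ((((A NOR A) NOR (B NOR B)) NOR ((A NOR A) NOR (B NOR B))) NOR (((A NOR A) NOR (B NOR B)) NOR ((A NOR A) NOR (B NOR B)))))))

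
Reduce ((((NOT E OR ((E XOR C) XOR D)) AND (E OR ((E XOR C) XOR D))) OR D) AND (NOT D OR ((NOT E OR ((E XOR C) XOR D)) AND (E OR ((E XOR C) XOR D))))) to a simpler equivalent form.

By distribution ((E OR v) AND (E OR NOT v) = E) then distribution ((E OR v) AND (E OR NOT v) = E):
= ((E XOR C) XOR D)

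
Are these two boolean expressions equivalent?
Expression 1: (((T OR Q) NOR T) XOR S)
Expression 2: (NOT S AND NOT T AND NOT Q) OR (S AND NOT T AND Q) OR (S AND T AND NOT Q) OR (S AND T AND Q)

Yes, they are equivalent — the two output columns agree on all 8 assignments:
S | T | Q | Expression 1 | Expression 2
---------------------------------------
0 | 0 | 0 | 1 | 1
0 | 0 | 1 | 0 | 0
0 | 1 | 0 | 0 | 0
0 | 1 | 1 | 0 | 0
1 | 0 | 0 | 0 | 0
1 | 0 | 1 | 1 | 1
1 | 1 | 0 | 1 | 1
1 | 1 | 1 | 1 | 1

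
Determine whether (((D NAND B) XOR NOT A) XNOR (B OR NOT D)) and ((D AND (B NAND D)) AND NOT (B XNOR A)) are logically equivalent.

No. Counterexample: with D=0, A=1, B=0, Expression 1 = 1 but Expression 2 = 0.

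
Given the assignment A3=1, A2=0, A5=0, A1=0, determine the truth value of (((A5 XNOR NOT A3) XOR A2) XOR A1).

Substituting: (((0 XNOR NOT 1) XOR 0) XOR 0)
= 1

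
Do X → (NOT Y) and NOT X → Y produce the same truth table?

No, Inverse is not equivalent to original (counterexample: X=0, Y=0)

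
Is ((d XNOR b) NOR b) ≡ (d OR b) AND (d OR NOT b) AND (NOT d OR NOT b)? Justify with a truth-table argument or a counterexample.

Yes, they are equivalent — the two output columns agree on all 4 assignments:
d | b | Expression 1 | Expression 2
-----------------------------------
0 | 0 | 0 | 0
0 | 1 | 0 | 0
1 | 0 | 1 | 1
1 | 1 | 0 | 0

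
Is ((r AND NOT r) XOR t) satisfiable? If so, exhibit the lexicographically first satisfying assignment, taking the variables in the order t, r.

t=1, r=0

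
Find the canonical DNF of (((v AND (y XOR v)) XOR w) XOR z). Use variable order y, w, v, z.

(NOT y AND NOT w AND NOT v AND z) OR (NOT y AND NOT w AND v AND NOT z) OR (NOT y AND w AND NOT v AND NOT z) OR (NOT y AND w AND v AND z) OR (y AND NOT w AND NOT v AND z) OR (y AND NOT w AND v AND z) OR (y AND w AND NOT v AND NOT z) OR (y AND w AND v AND NOT z)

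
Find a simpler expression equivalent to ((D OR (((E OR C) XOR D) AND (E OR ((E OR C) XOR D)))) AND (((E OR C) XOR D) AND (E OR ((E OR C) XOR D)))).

By absorption (E AND (E OR v) = E) then absorption (E AND (E OR v) = E):
= ((E OR C) XOR D)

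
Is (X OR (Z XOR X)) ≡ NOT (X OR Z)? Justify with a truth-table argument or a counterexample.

No. Counterexample: with Z=0, X=0, Expression 1 = 0 but Expression 2 = 1.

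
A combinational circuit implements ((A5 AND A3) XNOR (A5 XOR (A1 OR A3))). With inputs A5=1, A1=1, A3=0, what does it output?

Substituting: ((1 AND 0) XNOR (1 XOR (1 OR 0)))
= 1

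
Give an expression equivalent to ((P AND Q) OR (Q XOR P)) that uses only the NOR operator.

((((P NOR P) NOR (Q NOR Q)) NOR ((((Q NOR P) NOR (Q NOR P)) NOR ((Q NOR P) NOR (Q NOR P))) NOR ((((Q NOR Q) NOR (P NOR P)) NOR ((Q NOR Q) NOR (P NOR P))) NOR (((Q NOR Q) NOR (P NOR P)) NOR ((Q NOR Q) NOR (P NOR P)))))) NOR (((P NOR P) NOR (Q NOR Q)) NOR ((((Q NOR P) NOR (Q NOR P)) NOR ((Q NOR P) NOR (Q NOR P))) NOR ((((Q NOR Q) NOR (P NOR P)) NOR ((Q NOR Q) NOR (P NOR P))) NOR (((Q NOR Q) NOR (P NOR P)) NOR ((Q NOR Q) NOR (P NOR P)))))))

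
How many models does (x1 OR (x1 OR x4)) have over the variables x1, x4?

Satisfying assignments: (0,1), (1,0), (1,1)
Count: 3 out of 4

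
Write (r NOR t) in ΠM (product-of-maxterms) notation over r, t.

ΠM(1, 2, 3) = (r OR NOT t) AND (NOT r OR t) AND (NOT r OR NOT t)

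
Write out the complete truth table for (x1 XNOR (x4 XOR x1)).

x1 | x4 | Output
----------------
0 | 0 | 1
0 | 1 | 0
1 | 0 | 1
1 | 1 | 0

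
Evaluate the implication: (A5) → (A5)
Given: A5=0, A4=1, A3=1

Antecedent (A5) = 0; consequent (A5) = 0.
0 → 0 = 1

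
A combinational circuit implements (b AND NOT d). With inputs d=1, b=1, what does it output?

Substituting: (1 AND NOT 1)
= 0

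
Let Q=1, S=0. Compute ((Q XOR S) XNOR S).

Substituting: ((1 XOR 0) XNOR 0)
= 0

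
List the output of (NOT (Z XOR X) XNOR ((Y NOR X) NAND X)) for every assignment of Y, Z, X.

Y | Z | X | Output
------------------
0 | 0 | 0 | 1
0 | 0 | 1 | 0
0 | 1 | 0 | 0
0 | 1 | 1 | 1
1 | 0 | 0 | 1
1 | 0 | 1 | 0
1 | 1 | 0 | 0
1 | 1 | 1 | 1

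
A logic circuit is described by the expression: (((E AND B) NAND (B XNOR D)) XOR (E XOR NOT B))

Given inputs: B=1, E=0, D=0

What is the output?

Substituting: (((0 AND 1) NAND (1 XNOR 0)) XOR (0 XOR NOT 1))
= 1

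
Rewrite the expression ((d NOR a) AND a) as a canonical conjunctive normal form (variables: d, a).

(d OR a) AND (d OR NOT a) AND (NOT d OR a) AND (NOT d OR NOT a)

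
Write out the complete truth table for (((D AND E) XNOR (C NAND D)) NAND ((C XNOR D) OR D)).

C | D | E | Output
------------------
0 | 0 | 0 | 1
0 | 0 | 1 | 1
0 | 1 | 0 | 1
0 | 1 | 1 | 0
1 | 0 | 0 | 1
1 | 0 | 1 | 1
1 | 1 | 0 | 0
1 | 1 | 1 | 1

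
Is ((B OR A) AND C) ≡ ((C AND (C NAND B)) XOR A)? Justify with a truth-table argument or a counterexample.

No. Counterexample: with B=0, C=0, A=1, Expression 1 = 0 but Expression 2 = 1.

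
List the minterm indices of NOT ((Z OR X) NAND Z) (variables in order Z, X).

Σm(2, 3) = (Z AND NOT X) OR (Z AND X)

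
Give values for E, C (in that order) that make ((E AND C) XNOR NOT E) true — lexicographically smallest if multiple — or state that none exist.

E=1, C=0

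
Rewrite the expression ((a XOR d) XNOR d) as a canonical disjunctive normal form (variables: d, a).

(NOT d AND NOT a) OR (d AND NOT a)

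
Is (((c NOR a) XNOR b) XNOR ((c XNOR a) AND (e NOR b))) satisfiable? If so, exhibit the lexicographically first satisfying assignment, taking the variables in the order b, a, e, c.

b=0, a=0, e=1, c=0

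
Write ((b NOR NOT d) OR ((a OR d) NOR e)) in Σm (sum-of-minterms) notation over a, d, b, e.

Σm(0, 2, 4, 5, 12, 13) = (NOT a AND NOT d AND NOT b AND NOT e) OR (NOT a AND NOT d AND b AND NOT e) OR (NOT a AND d AND NOT b AND NOT e) OR (NOT a AND d AND NOT b AND e) OR (a AND d AND NOT b AND NOT e) OR (a AND d AND NOT b AND e)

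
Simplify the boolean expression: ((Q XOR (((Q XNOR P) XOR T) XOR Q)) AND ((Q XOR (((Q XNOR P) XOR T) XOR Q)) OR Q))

By absorption (E AND (E OR v) = E) then XOR self-cancellation ((E XOR v) XOR v = E):
= ((Q XNOR P) XOR T)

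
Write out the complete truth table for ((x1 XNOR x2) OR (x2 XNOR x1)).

x1 | x2 | Output
----------------
0 | 0 | 1
0 | 1 | 0
1 | 0 | 0
1 | 1 | 1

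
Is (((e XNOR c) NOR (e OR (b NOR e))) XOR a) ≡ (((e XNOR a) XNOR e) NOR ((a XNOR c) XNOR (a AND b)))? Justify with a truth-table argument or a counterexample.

No. Counterexample: with c=0, e=0, a=0, b=0, Expression 1 = 0 but Expression 2 = 1.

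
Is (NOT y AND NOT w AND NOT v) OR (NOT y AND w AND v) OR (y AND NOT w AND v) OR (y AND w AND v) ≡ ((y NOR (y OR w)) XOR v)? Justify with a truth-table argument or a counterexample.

Yes, they are equivalent — the two output columns agree on all 8 assignments:
y | w | v | Expression 1 | Expression 2
---------------------------------------
0 | 0 | 0 | 1 | 1
0 | 0 | 1 | 0 | 0
0 | 1 | 0 | 0 | 0
0 | 1 | 1 | 1 | 1
1 | 0 | 0 | 0 | 0
1 | 0 | 1 | 1 | 1
1 | 1 | 0 | 0 | 0
1 | 1 | 1 | 1 | 1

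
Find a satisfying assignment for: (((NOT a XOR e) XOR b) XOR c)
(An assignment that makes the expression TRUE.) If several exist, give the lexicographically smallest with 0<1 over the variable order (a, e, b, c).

a=0, e=0, b=0, c=0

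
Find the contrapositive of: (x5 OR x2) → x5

Contrapositive: NOT x5 → NOT (x5 OR x2)
Note: A statement and its contrapositive are logically equivalent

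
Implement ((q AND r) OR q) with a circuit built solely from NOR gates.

((((q NOR q) NOR (r NOR r)) NOR q) NOR (((q NOR q) NOR (r NOR r)) NOR q))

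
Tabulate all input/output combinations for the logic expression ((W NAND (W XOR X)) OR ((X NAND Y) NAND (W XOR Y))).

W | Y | X | Output
------------------
0 | 0 | 0 | 1
0 | 0 | 1 | 1
0 | 1 | 0 | 1
0 | 1 | 1 | 1
1 | 0 | 0 | 0
1 | 0 | 1 | 1
1 | 1 | 0 | 1
1 | 1 | 1 | 1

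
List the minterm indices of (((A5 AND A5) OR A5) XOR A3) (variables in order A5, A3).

Σm(1, 2) = (NOT A5 AND A3) OR (A5 AND NOT A3)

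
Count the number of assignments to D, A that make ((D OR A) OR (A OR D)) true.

Satisfying assignments: (0,1), (1,0), (1,1)
Count: 3 out of 4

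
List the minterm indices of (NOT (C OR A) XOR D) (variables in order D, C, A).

Σm(0, 5, 6, 7) = (NOT D AND NOT C AND NOT A) OR (D AND NOT C AND A) OR (D AND C AND NOT A) OR (D AND C AND A)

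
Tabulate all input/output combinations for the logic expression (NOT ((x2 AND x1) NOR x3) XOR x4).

x3 | x2 | x4 | x1 | Output
--------------------------
0 | 0 | 0 | 0 | 0
0 | 0 | 0 | 1 | 0
0 | 0 | 1 | 0 | 1
0 | 0 | 1 | 1 | 1
0 | 1 | 0 | 0 | 0
0 | 1 | 0 | 1 | 1
0 | 1 | 1 | 0 | 1
0 | 1 | 1 | 1 | 0
1 | 0 | 0 | 0 | 1
1 | 0 | 0 | 1 | 1
1 | 0 | 1 | 0 | 0
1 | 0 | 1 | 1 | 0
1 | 1 | 0 | 0 | 1
1 | 1 | 0 | 1 | 1
1 | 1 | 1 | 0 | 0
1 | 1 | 1 | 1 | 0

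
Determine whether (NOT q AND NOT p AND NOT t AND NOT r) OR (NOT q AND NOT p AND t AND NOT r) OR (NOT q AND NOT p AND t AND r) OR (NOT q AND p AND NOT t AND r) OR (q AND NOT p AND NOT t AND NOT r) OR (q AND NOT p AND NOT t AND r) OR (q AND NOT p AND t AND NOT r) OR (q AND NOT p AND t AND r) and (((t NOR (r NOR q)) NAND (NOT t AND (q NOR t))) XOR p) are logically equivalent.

Yes, they are equivalent — the two output columns agree on all 16 assignments:
q | p | t | r | Expression 1 | Expression 2
-------------------------------------------
0 | 0 | 0 | 0 | 1 | 1
0 | 0 | 0 | 1 | 0 | 0
0 | 0 | 1 | 0 | 1 | 1
0 | 0 | 1 | 1 | 1 | 1
0 | 1 | 0 | 0 | 0 | 0
0 | 1 | 0 | 1 | 1 | 1
0 | 1 | 1 | 0 | 0 | 0
0 | 1 | 1 | 1 | 0 | 0
1 | 0 | 0 | 0 | 1 | 1
1 | 0 | 0 | 1 | 1 | 1
1 | 0 | 1 | 0 | 1 | 1
1 | 0 | 1 | 1 | 1 | 1
1 | 1 | 0 | 0 | 0 | 0
1 | 1 | 0 | 1 | 0 | 0
1 | 1 | 1 | 0 | 0 | 0
1 | 1 | 1 | 1 | 0 | 0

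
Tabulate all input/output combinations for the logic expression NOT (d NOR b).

d | b | Output
--------------
0 | 0 | 0
0 | 1 | 1
1 | 0 | 1
1 | 1 | 1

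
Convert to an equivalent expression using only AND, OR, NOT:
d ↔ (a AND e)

(d AND (a AND e)) OR (NOT d AND NOT (a AND e))
(Biconditional = both true or both false)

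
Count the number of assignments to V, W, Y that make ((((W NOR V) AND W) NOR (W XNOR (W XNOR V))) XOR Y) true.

Satisfying assignments: (0,0,0), (0,1,0), (1,0,1), (1,1,1)
Count: 4 out of 8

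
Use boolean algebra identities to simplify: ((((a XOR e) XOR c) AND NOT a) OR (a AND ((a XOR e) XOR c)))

By distribution ((E AND v) OR (E AND NOT v) = E):
= ((a XOR e) XOR c)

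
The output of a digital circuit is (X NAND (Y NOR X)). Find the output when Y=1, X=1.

Substituting: (1 NAND (1 NOR 1))
= 1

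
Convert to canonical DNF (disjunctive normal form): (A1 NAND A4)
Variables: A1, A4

(NOT A1 AND NOT A4) OR (NOT A1 AND A4) OR (A1 AND NOT A4)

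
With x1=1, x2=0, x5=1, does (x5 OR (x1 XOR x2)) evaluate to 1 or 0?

Substituting: (1 OR (1 XOR 0))
= 1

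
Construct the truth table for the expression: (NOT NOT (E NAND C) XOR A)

E | A | C | Output
------------------
0 | 0 | 0 | 1
0 | 0 | 1 | 1
0 | 1 | 0 | 0
0 | 1 | 1 | 0
1 | 0 | 0 | 1
1 | 0 | 1 | 0
1 | 1 | 0 | 0
1 | 1 | 1 | 1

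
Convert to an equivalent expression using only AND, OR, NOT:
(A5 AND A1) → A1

NOT (A5 AND A1) OR A1
(Implication elimination: A → B = NOT A OR B)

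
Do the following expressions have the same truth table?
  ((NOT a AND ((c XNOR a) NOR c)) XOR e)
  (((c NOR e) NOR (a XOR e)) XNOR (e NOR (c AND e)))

No. Counterexample: with a=0, e=0, c=1, Expression 1 = 0 but Expression 2 = 1.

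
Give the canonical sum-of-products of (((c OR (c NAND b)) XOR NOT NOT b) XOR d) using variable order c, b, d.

Σm(0, 3, 4, 7) = (NOT c AND NOT b AND NOT d) OR (NOT c AND b AND d) OR (c AND NOT b AND NOT d) OR (c AND b AND d)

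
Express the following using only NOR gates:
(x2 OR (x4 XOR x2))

((x2 NOR ((((x4 NOR x2) NOR (x4 NOR x2)) NOR ((x4 NOR x2) NOR (x4 NOR x2))) NOR ((((x4 NOR x4) NOR (x2 NOR x2)) NOR ((x4 NOR x4) NOR (x2 NOR x2))) NOR (((x4 NOR x4) NOR (x2 NOR x2)) NOR ((x4 NOR x4) NOR (x2 NOR x2)))))) NOR (x2 NOR ((((x4 NOR x2) NOR (x4 NOR x2)) NOR ((x4 NOR x2) NOR (x4 NOR x2))) NOR ((((x4 NOR x4) NOR (x2 NOR x2)) NOR ((x4 NOR x4) NOR (x2 NOR x2))) NOR (((x4 NOR x4) NOR (x2 NOR x2)) NOR ((x4 NOR x4) NOR (x2 NOR x2)))))))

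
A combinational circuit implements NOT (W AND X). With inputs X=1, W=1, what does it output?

Substituting: NOT (1 AND 1)
= 0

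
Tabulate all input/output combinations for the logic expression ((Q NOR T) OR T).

Q | T | Output
--------------
0 | 0 | 1
0 | 1 | 1
1 | 0 | 0
1 | 1 | 1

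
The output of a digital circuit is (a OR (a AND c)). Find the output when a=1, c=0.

Substituting: (1 OR (1 AND 0))
= 1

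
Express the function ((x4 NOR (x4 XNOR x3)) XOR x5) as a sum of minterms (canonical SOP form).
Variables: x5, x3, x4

Σm(2, 4, 5, 7) = (NOT x5 AND x3 AND NOT x4) OR (x5 AND NOT x3 AND NOT x4) OR (x5 AND NOT x3 AND x4) OR (x5 AND x3 AND x4)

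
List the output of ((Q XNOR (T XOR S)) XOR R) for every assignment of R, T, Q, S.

R | T | Q | S | Output
----------------------
0 | 0 | 0 | 0 | 1
0 | 0 | 0 | 1 | 0
0 | 0 | 1 | 0 | 0
0 | 0 | 1 | 1 | 1
0 | 1 | 0 | 0 | 0
0 | 1 | 0 | 1 | 1
0 | 1 | 1 | 0 | 1
0 | 1 | 1 | 1 | 0
1 | 0 | 0 | 0 | 0
1 | 0 | 0 | 1 | 1
1 | 0 | 1 | 0 | 1
1 | 0 | 1 | 1 | 0
1 | 1 | 0 | 0 | 1
1 | 1 | 0 | 1 | 0
1 | 1 | 1 | 0 | 0
1 | 1 | 1 | 1 | 1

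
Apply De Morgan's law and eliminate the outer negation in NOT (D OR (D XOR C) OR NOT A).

NOT D AND NOT (D XOR C) AND A
De Morgan's: NOT(OR of terms) = AND of negations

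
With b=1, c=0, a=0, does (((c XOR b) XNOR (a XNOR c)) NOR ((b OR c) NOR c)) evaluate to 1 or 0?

Substituting: (((0 XOR 1) XNOR (0 XNOR 0)) NOR ((1 OR 0) NOR 0))
= 0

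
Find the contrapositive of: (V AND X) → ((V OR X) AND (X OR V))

Contrapositive: NOT ((V OR X) AND (X OR V)) → NOT (V AND X)
Note: A statement and its contrapositive are logically equivalent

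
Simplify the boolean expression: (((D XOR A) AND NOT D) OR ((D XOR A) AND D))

By distribution ((E AND v) OR (E AND NOT v) = E):
= (D XOR A)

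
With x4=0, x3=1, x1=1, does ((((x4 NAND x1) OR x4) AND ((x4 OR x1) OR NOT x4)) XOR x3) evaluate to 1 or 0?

Substituting: ((((0 NAND 1) OR 0) AND ((0 OR 1) OR NOT 0)) XOR 1)
= 0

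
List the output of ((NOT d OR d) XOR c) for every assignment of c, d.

c | d | Output
--------------
0 | 0 | 1
0 | 1 | 1
1 | 0 | 0
1 | 1 | 0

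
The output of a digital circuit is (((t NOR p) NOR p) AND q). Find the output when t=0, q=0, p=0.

Substituting: (((0 NOR 0) NOR 0) AND 0)
= 0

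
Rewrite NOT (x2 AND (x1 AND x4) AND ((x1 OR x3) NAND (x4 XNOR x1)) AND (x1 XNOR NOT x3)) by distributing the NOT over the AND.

NOT x2 OR NOT (x1 AND x4) OR NOT ((x1 OR x3) NAND (x4 XNOR x1)) OR NOT (x1 XNOR NOT x3)
De Morgan's: NOT(AND of terms) = OR of negations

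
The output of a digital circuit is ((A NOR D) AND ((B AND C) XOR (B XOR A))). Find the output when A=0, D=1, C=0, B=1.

Substituting: ((0 NOR 1) AND ((1 AND 0) XOR (1 XOR 0)))
= 0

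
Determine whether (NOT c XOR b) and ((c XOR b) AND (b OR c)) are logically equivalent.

No. Counterexample: with b=0, c=0, Expression 1 = 1 but Expression 2 = 0.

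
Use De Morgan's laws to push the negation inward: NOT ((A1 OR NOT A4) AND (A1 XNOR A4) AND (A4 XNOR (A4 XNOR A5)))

NOT (A1 OR NOT A4) OR NOT (A1 XNOR A4) OR NOT (A4 XNOR (A4 XNOR A5))
De Morgan's: NOT(AND of terms) = OR of negations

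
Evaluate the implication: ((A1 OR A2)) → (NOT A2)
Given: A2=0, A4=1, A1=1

Antecedent ((A1 OR A2)) = 1; consequent (NOT A2) = 1.
1 → 1 = 1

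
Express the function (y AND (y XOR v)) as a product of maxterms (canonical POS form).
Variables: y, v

ΠM(0, 1, 3) = (y OR v) AND (y OR NOT v) AND (NOT y OR NOT v)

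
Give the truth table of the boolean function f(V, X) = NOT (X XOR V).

V | X | Output
--------------
0 | 0 | 1
0 | 1 | 0
1 | 0 | 0
1 | 1 | 1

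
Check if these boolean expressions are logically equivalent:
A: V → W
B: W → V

No, Converse is not equivalent to original (counterexample: V=0, W=1)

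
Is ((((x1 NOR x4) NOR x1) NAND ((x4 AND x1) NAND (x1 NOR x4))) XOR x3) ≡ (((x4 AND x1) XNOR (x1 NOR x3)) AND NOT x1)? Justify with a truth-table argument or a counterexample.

No. Counterexample: with x4=0, x1=0, x3=0, Expression 1 = 1 but Expression 2 = 0.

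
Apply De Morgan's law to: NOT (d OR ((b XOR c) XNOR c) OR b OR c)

NOT d AND NOT ((b XOR c) XNOR c) AND NOT b AND NOT c
De Morgan's: NOT(OR of terms) = AND of negations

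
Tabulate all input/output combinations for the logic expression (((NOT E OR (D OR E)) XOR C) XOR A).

D | C | E | A | Output
----------------------
0 | 0 | 0 | 0 | 1
0 | 0 | 0 | 1 | 0
0 | 0 | 1 | 0 | 1
0 | 0 | 1 | 1 | 0
0 | 1 | 0 | 0 | 0
0 | 1 | 0 | 1 | 1
0 | 1 | 1 | 0 | 0
0 | 1 | 1 | 1 | 1
1 | 0 | 0 | 0 | 1
1 | 0 | 0 | 1 | 0
1 | 0 | 1 | 0 | 1
1 | 0 | 1 | 1 | 0
1 | 1 | 0 | 0 | 0
1 | 1 | 0 | 1 | 1
1 | 1 | 1 | 0 | 0
1 | 1 | 1 | 1 | 1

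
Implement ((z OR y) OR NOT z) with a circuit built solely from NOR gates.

((((z NOR y) NOR (z NOR y)) NOR (z NOR z)) NOR (((z NOR y) NOR (z NOR y)) NOR (z NOR z)))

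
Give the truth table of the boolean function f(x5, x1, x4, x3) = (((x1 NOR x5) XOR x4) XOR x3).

x5 | x1 | x4 | x3 | Output
--------------------------
0 | 0 | 0 | 0 | 1
0 | 0 | 0 | 1 | 0
0 | 0 | 1 | 0 | 0
0 | 0 | 1 | 1 | 1
0 | 1 | 0 | 0 | 0
0 | 1 | 0 | 1 | 1
0 | 1 | 1 | 0 | 1
0 | 1 | 1 | 1 | 0
1 | 0 | 0 | 0 | 0
1 | 0 | 0 | 1 | 1
1 | 0 | 1 | 0 | 1
1 | 0 | 1 | 1 | 0
1 | 1 | 0 | 0 | 0
1 | 1 | 0 | 1 | 1
1 | 1 | 1 | 0 | 1
1 | 1 | 1 | 1 | 0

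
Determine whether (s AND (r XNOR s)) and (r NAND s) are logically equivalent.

No. Counterexample: with r=0, s=0, Expression 1 = 0 but Expression 2 = 1.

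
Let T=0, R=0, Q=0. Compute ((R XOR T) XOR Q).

Substituting: ((0 XOR 0) XOR 0)
= 0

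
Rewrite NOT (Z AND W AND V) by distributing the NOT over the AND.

NOT Z OR NOT W OR NOT V
De Morgan's: NOT(AND of terms) = OR of negations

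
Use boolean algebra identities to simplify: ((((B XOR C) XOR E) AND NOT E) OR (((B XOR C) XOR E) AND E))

By distribution ((E AND v) OR (E AND NOT v) = E):
= ((B XOR C) XOR E)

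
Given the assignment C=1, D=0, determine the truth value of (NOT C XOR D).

Substituting: (NOT 1 XOR 0)
= 0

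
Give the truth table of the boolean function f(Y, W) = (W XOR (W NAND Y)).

Y | W | Output
--------------
0 | 0 | 1
0 | 1 | 0
1 | 0 | 1
1 | 1 | 1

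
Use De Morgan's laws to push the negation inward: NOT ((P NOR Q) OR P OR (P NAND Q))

NOT (P NOR Q) AND NOT P AND NOT (P NAND Q)
De Morgan's: NOT(OR of terms) = AND of negations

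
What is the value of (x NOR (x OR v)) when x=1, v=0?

Substituting: (1 NOR (1 OR 0))
= 0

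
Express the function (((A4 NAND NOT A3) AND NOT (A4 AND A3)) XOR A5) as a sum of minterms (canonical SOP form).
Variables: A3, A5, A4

Σm(0, 3, 4, 7) = (NOT A3 AND NOT A5 AND NOT A4) OR (NOT A3 AND A5 AND A4) OR (A3 AND NOT A5 AND NOT A4) OR (A3 AND A5 AND A4)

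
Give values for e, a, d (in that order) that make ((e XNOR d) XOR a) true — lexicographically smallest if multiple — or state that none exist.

e=0, a=0, d=0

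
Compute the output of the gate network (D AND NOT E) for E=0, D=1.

Substituting: (1 AND NOT 0)
= 1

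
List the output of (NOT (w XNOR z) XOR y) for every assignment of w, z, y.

w | z | y | Output
------------------
0 | 0 | 0 | 0
0 | 0 | 1 | 1
0 | 1 | 0 | 1
0 | 1 | 1 | 0
1 | 0 | 0 | 1
1 | 0 | 1 | 0
1 | 1 | 0 | 0
1 | 1 | 1 | 1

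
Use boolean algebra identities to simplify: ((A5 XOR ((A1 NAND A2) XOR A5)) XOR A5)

By XOR self-cancellation ((E XOR v) XOR v = E):
= ((A1 NAND A2) XOR A5)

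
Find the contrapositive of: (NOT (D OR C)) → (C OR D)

Contrapositive: NOT (C OR D) → (D OR C)
Note: A statement and its contrapositive are logically equivalent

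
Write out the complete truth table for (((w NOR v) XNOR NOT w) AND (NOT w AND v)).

v | w | Output
--------------
0 | 0 | 0
0 | 1 | 0
1 | 0 | 0
1 | 1 | 0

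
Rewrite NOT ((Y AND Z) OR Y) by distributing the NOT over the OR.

NOT (Y AND Z) AND NOT Y
De Morgan's: NOT(OR of terms) = AND of negations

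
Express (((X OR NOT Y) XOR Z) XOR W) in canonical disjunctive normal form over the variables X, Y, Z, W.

(NOT X AND NOT Y AND NOT Z AND NOT W) OR (NOT X AND NOT Y AND Z AND W) OR (NOT X AND Y AND NOT Z AND W) OR (NOT X AND Y AND Z AND NOT W) OR (X AND NOT Y AND NOT Z AND NOT W) OR (X AND NOT Y AND Z AND W) OR (X AND Y AND NOT Z AND NOT W) OR (X AND Y AND Z AND W)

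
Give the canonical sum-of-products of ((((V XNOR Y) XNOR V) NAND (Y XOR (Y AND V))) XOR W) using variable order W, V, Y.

Σm(0, 2, 3, 5) = (NOT W AND NOT V AND NOT Y) OR (NOT W AND V AND NOT Y) OR (NOT W AND V AND Y) OR (W AND NOT V AND Y)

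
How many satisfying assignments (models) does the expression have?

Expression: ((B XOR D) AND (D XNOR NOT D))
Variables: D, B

No assignment satisfies the expression.
Count: 0 out of 4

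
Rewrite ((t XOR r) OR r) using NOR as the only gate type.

((((((t NOR r) NOR (t NOR r)) NOR ((t NOR r) NOR (t NOR r))) NOR ((((t NOR t) NOR (r NOR r)) NOR ((t NOR t) NOR (r NOR r))) NOR (((t NOR t) NOR (r NOR r)) NOR ((t NOR t) NOR (r NOR r))))) NOR r) NOR (((((t NOR r) NOR (t NOR r)) NOR ((t NOR r) NOR (t NOR r))) NOR ((((t NOR t) NOR (r NOR r)) NOR ((t NOR t) NOR (r NOR r))) NOR (((t NOR t) NOR (r NOR r)) NOR ((t NOR t) NOR (r NOR r))))) NOR r))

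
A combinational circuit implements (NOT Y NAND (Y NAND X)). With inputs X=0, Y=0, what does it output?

Substituting: (NOT 0 NAND (0 NAND 0))
= 0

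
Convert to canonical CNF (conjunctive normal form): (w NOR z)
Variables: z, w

(z OR NOT w) AND (NOT z OR w) AND (NOT z OR NOT w)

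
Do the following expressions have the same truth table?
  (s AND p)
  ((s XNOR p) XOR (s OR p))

No. Counterexample: with s=0, p=0, Expression 1 = 0 but Expression 2 = 1.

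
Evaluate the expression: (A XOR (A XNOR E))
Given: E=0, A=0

Substituting: (0 XOR (0 XNOR 0))
= 1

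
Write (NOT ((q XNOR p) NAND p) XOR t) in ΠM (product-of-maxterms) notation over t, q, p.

ΠM(0, 1, 2, 7) = (t OR q OR p) AND (t OR q OR NOT p) AND (t OR NOT q OR p) AND (NOT t OR NOT q OR NOT p)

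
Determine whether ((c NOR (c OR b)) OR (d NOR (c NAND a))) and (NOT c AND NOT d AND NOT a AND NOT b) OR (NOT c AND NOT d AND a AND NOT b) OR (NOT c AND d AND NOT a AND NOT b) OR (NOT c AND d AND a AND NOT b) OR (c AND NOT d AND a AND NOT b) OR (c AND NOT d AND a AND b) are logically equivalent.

Yes, they are equivalent — the two output columns agree on all 16 assignments:
c | d | a | b | Expression 1 | Expression 2
-------------------------------------------
0 | 0 | 0 | 0 | 1 | 1
0 | 0 | 0 | 1 | 0 | 0
0 | 0 | 1 | 0 | 1 | 1
0 | 0 | 1 | 1 | 0 | 0
0 | 1 | 0 | 0 | 1 | 1
0 | 1 | 0 | 1 | 0 | 0
0 | 1 | 1 | 0 | 1 | 1
0 | 1 | 1 | 1 | 0 | 0
1 | 0 | 0 | 0 | 0 | 0
1 | 0 | 0 | 1 | 0 | 0
1 | 0 | 1 | 0 | 1 | 1
1 | 0 | 1 | 1 | 1 | 1
1 | 1 | 0 | 0 | 0 | 0
1 | 1 | 0 | 1 | 0 | 0
1 | 1 | 1 | 0 | 0 | 0
1 | 1 | 1 | 1 | 0 | 0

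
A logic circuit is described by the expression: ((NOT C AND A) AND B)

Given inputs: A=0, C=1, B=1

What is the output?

Substituting: ((NOT 1 AND 0) AND 1)
= 0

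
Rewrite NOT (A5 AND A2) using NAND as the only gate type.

(((A5 NAND A2) NAND (A5 NAND A2)) NAND ((A5 NAND A2) NAND (A5 NAND A2)))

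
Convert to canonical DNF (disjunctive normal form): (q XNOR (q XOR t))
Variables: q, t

(NOT q AND NOT t) OR (q AND NOT t)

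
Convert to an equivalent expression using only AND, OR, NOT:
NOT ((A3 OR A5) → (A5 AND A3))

(A3 OR A5) AND NOT (A5 AND A3)
(Negated implication: NOT(A → B) = A AND NOT B)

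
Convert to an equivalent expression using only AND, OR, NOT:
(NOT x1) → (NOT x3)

x1 OR (NOT x3)
(Implication elimination: A → B = NOT A OR B)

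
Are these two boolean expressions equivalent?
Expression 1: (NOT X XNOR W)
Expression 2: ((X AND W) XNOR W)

No. Counterexample: with W=0, X=0, Expression 1 = 0 but Expression 2 = 1.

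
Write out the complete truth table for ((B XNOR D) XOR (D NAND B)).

B | D | Output
--------------
0 | 0 | 0
0 | 1 | 1
1 | 0 | 1
1 | 1 | 1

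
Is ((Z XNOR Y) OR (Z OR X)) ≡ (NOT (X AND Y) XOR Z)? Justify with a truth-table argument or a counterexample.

No. Counterexample: with Z=0, Y=1, X=0, Expression 1 = 0 but Expression 2 = 1.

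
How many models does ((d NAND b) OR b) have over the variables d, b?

Satisfying assignments: (0,0), (0,1), (1,0), (1,1)
Count: 4 out of 4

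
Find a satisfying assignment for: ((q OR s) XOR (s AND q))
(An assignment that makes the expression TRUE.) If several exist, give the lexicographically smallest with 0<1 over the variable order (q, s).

q=0, s=1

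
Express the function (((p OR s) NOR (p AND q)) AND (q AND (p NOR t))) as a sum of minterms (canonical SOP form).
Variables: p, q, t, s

Σm(4) = (NOT p AND q AND NOT t AND NOT s)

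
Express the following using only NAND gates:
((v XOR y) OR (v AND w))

((((v NAND (v NAND y)) NAND (y NAND (v NAND y))) NAND ((v NAND (v NAND y)) NAND (y NAND (v NAND y)))) NAND (((v NAND w) NAND (v NAND w)) NAND ((v NAND w) NAND (v NAND w))))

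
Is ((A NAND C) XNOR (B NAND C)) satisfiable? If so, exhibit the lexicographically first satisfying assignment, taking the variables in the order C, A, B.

C=0, A=0, B=0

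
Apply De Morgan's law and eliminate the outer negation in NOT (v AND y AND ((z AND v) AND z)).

NOT v OR NOT y OR NOT ((z AND v) AND z)
De Morgan's: NOT(AND of terms) = OR of negations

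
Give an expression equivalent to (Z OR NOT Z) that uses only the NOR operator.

((Z NOR (Z NOR Z)) NOR (Z NOR (Z NOR Z)))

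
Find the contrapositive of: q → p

Contrapositive: NOT p → NOT q
Note: A statement and its contrapositive are logically equivalent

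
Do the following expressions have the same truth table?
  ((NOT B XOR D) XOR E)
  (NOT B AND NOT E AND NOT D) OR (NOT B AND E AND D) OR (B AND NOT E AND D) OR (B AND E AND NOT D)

Yes, they are equivalent — the two output columns agree on all 8 assignments:
B | E | D | Expression 1 | Expression 2
---------------------------------------
0 | 0 | 0 | 1 | 1
0 | 0 | 1 | 0 | 0
0 | 1 | 0 | 0 | 0
0 | 1 | 1 | 1 | 1
1 | 0 | 0 | 0 | 0
1 | 0 | 1 | 1 | 1
1 | 1 | 0 | 1 | 1
1 | 1 | 1 | 0 | 0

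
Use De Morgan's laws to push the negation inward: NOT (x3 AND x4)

NOT x3 OR NOT x4
De Morgan's: NOT(AND of terms) = OR of negations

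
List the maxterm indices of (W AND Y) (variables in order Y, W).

ΠM(0, 1, 2) = (Y OR W) AND (Y OR NOT W) AND (NOT Y OR W)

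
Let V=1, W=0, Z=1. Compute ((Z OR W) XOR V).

Substituting: ((1 OR 0) XOR 1)
= 0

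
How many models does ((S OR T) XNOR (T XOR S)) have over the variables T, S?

Satisfying assignments: (0,0), (0,1), (1,0)
Count: 3 out of 4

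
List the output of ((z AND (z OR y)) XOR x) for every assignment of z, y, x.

z | y | x | Output
------------------
0 | 0 | 0 | 0
0 | 0 | 1 | 1
0 | 1 | 0 | 0
0 | 1 | 1 | 1
1 | 0 | 0 | 1
1 | 0 | 1 | 0
1 | 1 | 0 | 1
1 | 1 | 1 | 0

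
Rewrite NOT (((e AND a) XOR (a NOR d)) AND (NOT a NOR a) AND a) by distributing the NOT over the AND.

NOT ((e AND a) XOR (a NOR d)) OR NOT (NOT a NOR a) OR NOT a
De Morgan's: NOT(AND of terms) = OR of negations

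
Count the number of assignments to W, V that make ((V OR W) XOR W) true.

Satisfying assignments: (0,1)
Count: 1 out of 4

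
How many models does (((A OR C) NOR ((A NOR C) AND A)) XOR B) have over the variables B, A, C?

Satisfying assignments: (0,0,0), (1,0,1), (1,1,0), (1,1,1)
Count: 4 out of 8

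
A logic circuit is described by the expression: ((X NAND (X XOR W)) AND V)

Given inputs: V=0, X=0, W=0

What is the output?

Substituting: ((0 NAND (0 XOR 0)) AND 0)
= 0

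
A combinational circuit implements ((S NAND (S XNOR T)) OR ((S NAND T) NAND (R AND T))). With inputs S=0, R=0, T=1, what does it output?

Substituting: ((0 NAND (0 XNOR 1)) OR ((0 NAND 1) NAND (0 AND 1)))
= 1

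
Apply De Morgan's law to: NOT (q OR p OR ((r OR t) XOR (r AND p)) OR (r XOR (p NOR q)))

NOT q AND NOT p AND NOT ((r OR t) XOR (r AND p)) AND NOT (r XOR (p NOR q))
De Morgan's: NOT(OR of terms) = AND of negations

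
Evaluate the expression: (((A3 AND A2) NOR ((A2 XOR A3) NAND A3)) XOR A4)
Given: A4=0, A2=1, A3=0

Substituting: (((0 AND 1) NOR ((1 XOR 0) NAND 0)) XOR 0)
= 0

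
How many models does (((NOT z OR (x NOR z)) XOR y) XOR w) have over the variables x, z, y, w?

Satisfying assignments: (0,0,0,0), (0,0,1,1), (0,1,0,1), (0,1,1,0), (1,0,0,0), (1,0,1,1), (1,1,0,1), (1,1,1,0)
Count: 8 out of 16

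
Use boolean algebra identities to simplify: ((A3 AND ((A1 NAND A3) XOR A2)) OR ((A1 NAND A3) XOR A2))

By absorption (E OR (E AND v) = E):
= ((A1 NAND A3) XOR A2)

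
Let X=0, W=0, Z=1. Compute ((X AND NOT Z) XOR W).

Substituting: ((0 AND NOT 1) XOR 0)
= 0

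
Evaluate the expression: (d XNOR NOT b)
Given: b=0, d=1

Substituting: (1 XNOR NOT 0)
= 1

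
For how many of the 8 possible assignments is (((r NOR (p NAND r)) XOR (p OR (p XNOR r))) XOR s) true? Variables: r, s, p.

Satisfying assignments: (0,0,0), (0,0,1), (1,0,1), (1,1,0)
Count: 4 out of 8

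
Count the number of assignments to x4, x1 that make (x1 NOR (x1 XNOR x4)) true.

Satisfying assignments: (1,0)
Count: 1 out of 4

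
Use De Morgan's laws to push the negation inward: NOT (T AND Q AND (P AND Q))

NOT T OR NOT Q OR NOT (P AND Q)
De Morgan's: NOT(AND of terms) = OR of negations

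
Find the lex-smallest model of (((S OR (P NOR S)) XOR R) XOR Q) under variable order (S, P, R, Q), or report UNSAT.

S=0, P=0, R=0, Q=0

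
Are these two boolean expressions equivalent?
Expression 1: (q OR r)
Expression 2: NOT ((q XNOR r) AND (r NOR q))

Yes, they are equivalent — the two output columns agree on all 4 assignments:
q | r | Expression 1 | Expression 2
-----------------------------------
0 | 0 | 0 | 0
0 | 1 | 1 | 1
1 | 0 | 1 | 1
1 | 1 | 1 | 1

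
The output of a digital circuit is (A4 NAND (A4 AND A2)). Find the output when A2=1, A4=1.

Substituting: (1 NAND (1 AND 1))
= 0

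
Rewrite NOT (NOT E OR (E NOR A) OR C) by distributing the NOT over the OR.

E AND NOT (E NOR A) AND NOT C
De Morgan's: NOT(OR of terms) = AND of negations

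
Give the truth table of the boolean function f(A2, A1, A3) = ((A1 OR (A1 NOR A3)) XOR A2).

A2 | A1 | A3 | Output
---------------------
0 | 0 | 0 | 1
0 | 0 | 1 | 0
0 | 1 | 0 | 1
0 | 1 | 1 | 1
1 | 0 | 0 | 0
1 | 0 | 1 | 1
1 | 1 | 0 | 0
1 | 1 | 1 | 0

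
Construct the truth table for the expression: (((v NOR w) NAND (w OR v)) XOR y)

y | v | w | Output
------------------
0 | 0 | 0 | 1
0 | 0 | 1 | 1
0 | 1 | 0 | 1
0 | 1 | 1 | 1
1 | 0 | 0 | 0
1 | 0 | 1 | 0
1 | 1 | 0 | 0
1 | 1 | 1 | 0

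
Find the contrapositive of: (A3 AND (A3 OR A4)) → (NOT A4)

Contrapositive: A4 → NOT (A3 AND (A3 OR A4))
Note: A statement and its contrapositive are logically equivalent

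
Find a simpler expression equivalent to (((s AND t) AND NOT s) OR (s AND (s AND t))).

By distribution ((E AND v) OR (E AND NOT v) = E):
= (s AND t)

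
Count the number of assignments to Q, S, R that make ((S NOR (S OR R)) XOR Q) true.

Satisfying assignments: (0,0,0), (1,0,1), (1,1,0), (1,1,1)
Count: 4 out of 8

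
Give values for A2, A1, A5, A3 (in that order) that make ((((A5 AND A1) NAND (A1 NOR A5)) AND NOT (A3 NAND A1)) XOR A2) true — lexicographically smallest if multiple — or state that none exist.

A2=0, A1=1, A5=0, A3=1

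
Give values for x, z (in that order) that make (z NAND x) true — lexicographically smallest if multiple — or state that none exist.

x=0, z=0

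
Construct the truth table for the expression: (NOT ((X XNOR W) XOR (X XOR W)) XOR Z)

X | W | Z | Output
------------------
0 | 0 | 0 | 0
0 | 0 | 1 | 1
0 | 1 | 0 | 0
0 | 1 | 1 | 1
1 | 0 | 0 | 0
1 | 0 | 1 | 1
1 | 1 | 0 | 0
1 | 1 | 1 | 1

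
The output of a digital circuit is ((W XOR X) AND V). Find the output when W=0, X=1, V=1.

Substituting: ((0 XOR 1) AND 1)
= 1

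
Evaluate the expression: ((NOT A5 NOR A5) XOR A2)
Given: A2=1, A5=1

Substituting: ((NOT 1 NOR 1) XOR 1)
= 1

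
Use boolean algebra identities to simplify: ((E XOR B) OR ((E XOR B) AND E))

By absorption (E OR (E AND v) = E):
= (E XOR B)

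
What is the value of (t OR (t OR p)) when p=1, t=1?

Substituting: (1 OR (1 OR 1))
= 1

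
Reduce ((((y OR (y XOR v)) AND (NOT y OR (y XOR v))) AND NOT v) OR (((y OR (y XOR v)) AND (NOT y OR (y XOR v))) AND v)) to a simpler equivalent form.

By distribution ((E AND v) OR (E AND NOT v) = E) then distribution ((E OR v) AND (E OR NOT v) = E):
= (y XOR v)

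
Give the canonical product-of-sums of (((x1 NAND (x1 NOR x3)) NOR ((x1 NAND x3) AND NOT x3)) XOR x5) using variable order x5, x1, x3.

ΠM(0, 1, 2, 3) = (x5 OR x1 OR x3) AND (x5 OR x1 OR NOT x3) AND (x5 OR NOT x1 OR x3) AND (x5 OR NOT x1 OR NOT x3)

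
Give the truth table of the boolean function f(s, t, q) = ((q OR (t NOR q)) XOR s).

s | t | q | Output
------------------
0 | 0 | 0 | 1
0 | 0 | 1 | 1
0 | 1 | 0 | 0
0 | 1 | 1 | 1
1 | 0 | 0 | 0
1 | 0 | 1 | 0
1 | 1 | 0 | 1
1 | 1 | 1 | 0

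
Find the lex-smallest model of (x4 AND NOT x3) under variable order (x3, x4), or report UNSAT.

x3=0, x4=1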